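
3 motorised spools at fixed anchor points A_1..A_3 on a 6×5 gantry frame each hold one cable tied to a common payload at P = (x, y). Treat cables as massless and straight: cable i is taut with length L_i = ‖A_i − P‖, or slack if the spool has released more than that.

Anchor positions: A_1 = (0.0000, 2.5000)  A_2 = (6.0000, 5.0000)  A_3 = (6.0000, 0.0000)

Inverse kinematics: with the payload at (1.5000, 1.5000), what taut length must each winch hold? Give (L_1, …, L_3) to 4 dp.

L_1 = √((0.0000−1.5000)² + (2.5000−1.5000)²) = 1.8028
L_2 = √((6.0000−1.5000)² + (5.0000−1.5000)²) = 5.7009
L_3 = √((6.0000−1.5000)² + (0.0000−1.5000)²) = 4.7434

(1.8028, 5.7009, 4.7434)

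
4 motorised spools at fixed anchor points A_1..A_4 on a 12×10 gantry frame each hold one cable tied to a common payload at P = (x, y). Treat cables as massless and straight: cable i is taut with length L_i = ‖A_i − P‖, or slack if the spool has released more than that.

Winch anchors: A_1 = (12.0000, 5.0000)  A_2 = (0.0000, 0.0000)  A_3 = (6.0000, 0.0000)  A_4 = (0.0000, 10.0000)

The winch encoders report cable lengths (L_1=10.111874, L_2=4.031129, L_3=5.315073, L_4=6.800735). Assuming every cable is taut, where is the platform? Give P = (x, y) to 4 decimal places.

circle eqns → linear via eq_j − eq_1; set q_j = A_j·A_j − L_j²
q_1 = 144.0000+25.0000−102.2500 = 66.7500
24.0000·x + 10.0000·y = q_1−q_2 = 83.0000
12.0000·x + 10.0000·y = q_1−q_3 = 59.0000
24.0000·x − 10.0000·y = q_1−q_4 = 13.0000
solve first two rows → x=2.0000, y=3.5000
check cable 4: ‖A_4−P‖² = 46.2500 ≈ L_4² = 46.2500 ✓

(2.0000, 3.5000)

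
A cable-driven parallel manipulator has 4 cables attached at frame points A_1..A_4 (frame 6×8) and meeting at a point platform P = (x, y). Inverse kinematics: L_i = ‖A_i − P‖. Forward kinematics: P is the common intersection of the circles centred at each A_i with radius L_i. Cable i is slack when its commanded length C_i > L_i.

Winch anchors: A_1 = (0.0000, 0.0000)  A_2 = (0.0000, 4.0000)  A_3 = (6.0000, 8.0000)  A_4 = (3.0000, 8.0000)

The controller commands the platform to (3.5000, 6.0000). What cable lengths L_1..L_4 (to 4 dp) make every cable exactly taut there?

(6.9462, 4.0311, 3.2016, 2.0616)

L_1: Δ = A_1−P = (-3.5000, -6.0000) → ‖Δ‖ = √48.2500 = 6.9462
L_2: Δ = A_2−P = (-3.5000, -2.0000) → ‖Δ‖ = √16.2500 = 4.0311
L_3: Δ = A_3−P = (2.5000, 2.0000) → ‖Δ‖ = √10.2500 = 3.2016
L_4: Δ = A_4−P = (-0.5000, 2.0000) → ‖Δ‖ = √4.2500 = 2.0616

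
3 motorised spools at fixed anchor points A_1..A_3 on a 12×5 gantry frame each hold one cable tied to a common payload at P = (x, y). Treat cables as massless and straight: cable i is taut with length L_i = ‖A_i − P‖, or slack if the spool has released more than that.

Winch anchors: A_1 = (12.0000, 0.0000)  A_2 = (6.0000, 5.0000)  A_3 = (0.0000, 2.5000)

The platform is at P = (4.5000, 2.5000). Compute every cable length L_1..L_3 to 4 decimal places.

(7.9057, 2.9155, 4.5000)

L_1 = √((12.0000−4.5000)² + (0.0000−2.5000)²) = 7.9057
L_2 = √((6.0000−4.5000)² + (5.0000−2.5000)²) = 2.9155
L_3 = √((0.0000−4.5000)² + (2.5000−2.5000)²) = 4.5000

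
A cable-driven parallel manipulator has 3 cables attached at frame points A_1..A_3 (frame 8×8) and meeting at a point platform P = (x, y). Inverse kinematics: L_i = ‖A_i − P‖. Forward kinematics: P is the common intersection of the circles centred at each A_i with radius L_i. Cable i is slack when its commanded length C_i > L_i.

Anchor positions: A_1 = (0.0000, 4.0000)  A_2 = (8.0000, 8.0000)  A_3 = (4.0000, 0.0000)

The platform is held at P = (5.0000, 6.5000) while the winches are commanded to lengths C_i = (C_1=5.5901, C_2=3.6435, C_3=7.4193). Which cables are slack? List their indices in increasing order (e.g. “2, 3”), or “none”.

cable 1: √((-5.0000)²+(-2.5000)²)=5.5902, C_1=5.5901: taut
cable 2: √((3.0000)²+(1.5000)²)=3.3541, C_2=3.6435: slack
cable 3: √((-1.0000)²+(-6.5000)²)=6.5765, C_3=7.4193: slack

2, 3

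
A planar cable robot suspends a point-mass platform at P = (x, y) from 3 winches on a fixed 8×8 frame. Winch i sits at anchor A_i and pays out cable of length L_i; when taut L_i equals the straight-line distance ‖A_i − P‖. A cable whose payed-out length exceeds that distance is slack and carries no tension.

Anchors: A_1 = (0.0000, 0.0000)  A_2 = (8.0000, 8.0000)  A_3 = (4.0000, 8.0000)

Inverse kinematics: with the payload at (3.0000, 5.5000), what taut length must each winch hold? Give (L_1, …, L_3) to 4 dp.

(6.2650, 5.5902, 2.6926)

L_1 = √((0.0000−3.0000)² + (0.0000−5.5000)²) = 6.2650
L_2 = √((8.0000−3.0000)² + (8.0000−5.5000)²) = 5.5902
L_3 = √((4.0000−3.0000)² + (8.0000−5.5000)²) = 2.6926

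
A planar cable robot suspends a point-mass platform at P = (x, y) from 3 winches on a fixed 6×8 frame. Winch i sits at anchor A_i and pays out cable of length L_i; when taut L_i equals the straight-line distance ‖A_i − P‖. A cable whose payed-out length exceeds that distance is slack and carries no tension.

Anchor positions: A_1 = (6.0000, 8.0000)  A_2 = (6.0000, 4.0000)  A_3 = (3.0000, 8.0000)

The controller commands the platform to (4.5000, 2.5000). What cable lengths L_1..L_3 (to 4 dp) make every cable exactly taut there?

(5.7009, 2.1213, 5.7009)

L_1: Δ = A_1−P = (1.5000, 5.5000) → ‖Δ‖ = √32.5000 = 5.7009
L_2: Δ = A_2−P = (1.5000, 1.5000) → ‖Δ‖ = √4.5000 = 2.1213
L_3: Δ = A_3−P = (-1.5000, 5.5000) → ‖Δ‖ = √32.5000 = 5.7009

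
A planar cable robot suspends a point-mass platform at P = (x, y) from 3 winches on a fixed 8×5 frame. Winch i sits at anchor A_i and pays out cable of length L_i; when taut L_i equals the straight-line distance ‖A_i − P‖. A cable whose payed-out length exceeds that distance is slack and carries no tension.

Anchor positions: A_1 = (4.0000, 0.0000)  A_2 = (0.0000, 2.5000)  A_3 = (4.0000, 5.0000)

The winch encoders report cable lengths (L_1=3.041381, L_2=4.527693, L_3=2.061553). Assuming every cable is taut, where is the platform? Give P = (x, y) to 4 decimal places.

(4.5000, 3.0000)

circle eqns → linear via eq_j − eq_1; set k_j = A_j·A_j − L_j²
k_1 = 16.0000+0.0000−9.2500 = 6.7500
8.0000·x − 5.0000·y = k_1−k_2 = 21.0000
0.0000·x − 10.0000·y = k_1−k_3 = -30.0000
solve first two rows → x=4.5000, y=3.0000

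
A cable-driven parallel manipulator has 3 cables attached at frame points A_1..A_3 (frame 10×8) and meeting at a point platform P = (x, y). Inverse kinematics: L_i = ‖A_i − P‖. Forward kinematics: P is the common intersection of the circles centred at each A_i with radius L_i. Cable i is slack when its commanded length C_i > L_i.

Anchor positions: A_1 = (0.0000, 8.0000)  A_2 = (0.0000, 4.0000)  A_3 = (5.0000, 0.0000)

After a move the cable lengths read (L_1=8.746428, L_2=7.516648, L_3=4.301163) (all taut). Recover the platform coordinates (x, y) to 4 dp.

(7.5000, 3.5000)

each cable: (A_i−P)·(A_i−P) = L_i²; let k_i = ‖A_i‖²−L_i²
k_1 = 0.0000+64.0000−76.5000 = -12.5000
row 1: 0.0000x + 8.0000y = 28.0000  (k_2=-40.5000)
row 2: -10.0000x + 16.0000y = -19.0000  (k_3=6.5000)
Cramer on rows 1–2 → x = 7.5000, y = 3.5000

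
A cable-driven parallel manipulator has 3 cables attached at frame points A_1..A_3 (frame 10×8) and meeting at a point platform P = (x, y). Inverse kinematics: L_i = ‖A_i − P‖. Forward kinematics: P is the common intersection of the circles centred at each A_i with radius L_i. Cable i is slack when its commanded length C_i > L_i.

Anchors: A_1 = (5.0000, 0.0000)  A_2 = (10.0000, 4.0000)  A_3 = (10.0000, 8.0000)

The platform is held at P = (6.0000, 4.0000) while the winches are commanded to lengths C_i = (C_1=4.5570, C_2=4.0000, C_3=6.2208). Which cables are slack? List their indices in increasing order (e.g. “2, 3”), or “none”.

1, 3

i=1: geometric 4.1231 vs commanded 4.5570 ⇒ slack
i=2: geometric 4.0000 vs commanded 4.0000 ⇒ taut
i=3: geometric 5.6569 vs commanded 6.2208 ⇒ slack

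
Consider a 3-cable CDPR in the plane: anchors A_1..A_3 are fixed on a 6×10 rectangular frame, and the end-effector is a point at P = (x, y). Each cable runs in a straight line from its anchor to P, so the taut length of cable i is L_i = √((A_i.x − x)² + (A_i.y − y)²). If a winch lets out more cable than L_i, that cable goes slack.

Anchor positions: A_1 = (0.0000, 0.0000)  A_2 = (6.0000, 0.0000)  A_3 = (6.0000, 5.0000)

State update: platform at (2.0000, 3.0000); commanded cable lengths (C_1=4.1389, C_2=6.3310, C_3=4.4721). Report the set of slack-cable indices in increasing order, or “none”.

i=1: geometric 3.6056 vs commanded 4.1389 ⇒ slack
i=2: geometric 5.0000 vs commanded 6.3310 ⇒ slack
i=3: geometric 4.4721 vs commanded 4.4721 ⇒ taut

1, 2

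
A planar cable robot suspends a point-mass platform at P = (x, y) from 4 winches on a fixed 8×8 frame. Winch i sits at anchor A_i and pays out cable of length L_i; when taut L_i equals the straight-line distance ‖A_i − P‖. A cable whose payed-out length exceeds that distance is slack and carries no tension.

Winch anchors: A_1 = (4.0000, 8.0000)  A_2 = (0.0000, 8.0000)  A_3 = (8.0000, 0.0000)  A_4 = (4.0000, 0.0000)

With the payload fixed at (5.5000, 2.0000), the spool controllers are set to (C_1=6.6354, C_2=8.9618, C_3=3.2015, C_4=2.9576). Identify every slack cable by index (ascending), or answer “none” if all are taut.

cable 1: √((-1.5000)²+(6.0000)²)=6.1847, C_1=6.6354: slack
cable 2: √((-5.5000)²+(6.0000)²)=8.1394, C_2=8.9618: slack
cable 3: √((2.5000)²+(-2.0000)²)=3.2016, C_3=3.2015: taut
cable 4: √((-1.5000)²+(-2.0000)²)=2.5000, C_4=2.9576: slack

1, 2, 4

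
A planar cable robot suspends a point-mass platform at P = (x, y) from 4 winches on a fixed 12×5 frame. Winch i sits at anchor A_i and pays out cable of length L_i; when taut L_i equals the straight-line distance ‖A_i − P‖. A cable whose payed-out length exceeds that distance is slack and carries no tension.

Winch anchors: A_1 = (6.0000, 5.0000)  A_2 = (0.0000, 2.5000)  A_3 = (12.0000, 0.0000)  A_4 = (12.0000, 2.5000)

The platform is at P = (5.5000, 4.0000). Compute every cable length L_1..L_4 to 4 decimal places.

cable 1: Δx=0.5000, Δy=1.0000; L_1 = √(Δx²+Δy²) = 1.1180
cable 2: Δx=-5.5000, Δy=-1.5000; L_2 = √(Δx²+Δy²) = 5.7009
cable 3: Δx=6.5000, Δy=-4.0000; L_3 = √(Δx²+Δy²) = 7.6322
cable 4: Δx=6.5000, Δy=-1.5000; L_4 = √(Δx²+Δy²) = 6.6708

(1.1180, 5.7009, 7.6322, 6.6708)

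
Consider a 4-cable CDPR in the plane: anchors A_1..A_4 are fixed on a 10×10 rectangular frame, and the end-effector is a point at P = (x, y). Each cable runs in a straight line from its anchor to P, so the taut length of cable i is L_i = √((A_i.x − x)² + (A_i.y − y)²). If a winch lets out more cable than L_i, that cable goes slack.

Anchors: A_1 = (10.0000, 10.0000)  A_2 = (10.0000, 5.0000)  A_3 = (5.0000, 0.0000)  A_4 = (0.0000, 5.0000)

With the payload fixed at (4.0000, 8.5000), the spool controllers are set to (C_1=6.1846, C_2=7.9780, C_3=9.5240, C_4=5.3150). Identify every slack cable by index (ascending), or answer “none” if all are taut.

2, 3

cable 1: L_1 = ‖A_1−P‖ = 6.1847;  C_1 = 6.1846 → taut
cable 2: L_2 = ‖A_2−P‖ = 6.9462;  C_2 = 7.9780 → slack
cable 3: L_3 = ‖A_3−P‖ = 8.5586;  C_3 = 9.5240 → slack
cable 4: L_4 = ‖A_4−P‖ = 5.3151;  C_4 = 5.3150 → taut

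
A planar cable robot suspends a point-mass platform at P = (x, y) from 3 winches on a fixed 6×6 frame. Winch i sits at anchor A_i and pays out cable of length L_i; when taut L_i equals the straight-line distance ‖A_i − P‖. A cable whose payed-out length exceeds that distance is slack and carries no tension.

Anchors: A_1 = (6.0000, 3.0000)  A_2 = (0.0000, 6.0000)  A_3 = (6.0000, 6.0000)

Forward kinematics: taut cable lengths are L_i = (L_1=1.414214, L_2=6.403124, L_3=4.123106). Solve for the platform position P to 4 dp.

(5.0000, 2.0000)

expand ‖A_i−P‖²=L_i² and subtract eq 1 (k_i ≔ ‖A_i‖²−L_i²)
k_1 = 36.0000+9.0000−2.0000 = 43.0000
eq1−eq2 → [12.0000  -6.0000]·P = 48.0000
eq1−eq3 → [0.0000  -6.0000]·P = -12.0000
2×2 solve → P = (5.0000, 2.0000)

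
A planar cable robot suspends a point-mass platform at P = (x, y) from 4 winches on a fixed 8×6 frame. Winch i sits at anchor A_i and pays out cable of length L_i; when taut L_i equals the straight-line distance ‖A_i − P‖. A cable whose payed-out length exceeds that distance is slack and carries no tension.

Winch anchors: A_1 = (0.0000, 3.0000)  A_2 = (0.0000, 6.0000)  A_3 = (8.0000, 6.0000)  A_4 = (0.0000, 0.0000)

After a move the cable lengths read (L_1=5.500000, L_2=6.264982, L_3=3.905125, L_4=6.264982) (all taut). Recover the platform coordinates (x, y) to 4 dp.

(5.5000, 3.0000)

expand ‖A_i−P‖²=L_i² and subtract eq 1 (c_i ≔ ‖A_i‖²−L_i²)
c_1 = 0.0000+9.0000−30.2500 = -21.2500
eq1−eq2 → [0.0000  -6.0000]·P = -18.0000
eq1−eq3 → [-16.0000  -6.0000]·P = -106.0000
eq1−eq4 → [0.0000  6.0000]·P = 18.0000
2×2 solve → P = (5.5000, 3.0000)
check cable 4: ‖A_4−P‖² = 39.2500 ≈ L_4² = 39.2500 ✓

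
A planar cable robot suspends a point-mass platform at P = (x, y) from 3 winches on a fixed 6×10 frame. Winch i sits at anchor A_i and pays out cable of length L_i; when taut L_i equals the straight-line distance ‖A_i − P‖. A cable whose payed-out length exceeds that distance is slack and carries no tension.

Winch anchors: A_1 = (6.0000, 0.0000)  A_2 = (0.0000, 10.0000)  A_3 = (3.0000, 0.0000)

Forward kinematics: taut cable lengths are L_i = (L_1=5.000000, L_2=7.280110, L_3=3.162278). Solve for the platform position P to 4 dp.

expand ‖A_i−P‖²=L_i² and subtract eq 1 (k_i ≔ ‖A_i‖²−L_i²)
k_1 = 36.0000+0.0000−25.0000 = 11.0000
eq1−eq2 → [12.0000  -20.0000]·P = -36.0000
eq1−eq3 → [6.0000  0.0000]·P = 12.0000
2×2 solve → P = (2.0000, 3.0000)

(2.0000, 3.0000)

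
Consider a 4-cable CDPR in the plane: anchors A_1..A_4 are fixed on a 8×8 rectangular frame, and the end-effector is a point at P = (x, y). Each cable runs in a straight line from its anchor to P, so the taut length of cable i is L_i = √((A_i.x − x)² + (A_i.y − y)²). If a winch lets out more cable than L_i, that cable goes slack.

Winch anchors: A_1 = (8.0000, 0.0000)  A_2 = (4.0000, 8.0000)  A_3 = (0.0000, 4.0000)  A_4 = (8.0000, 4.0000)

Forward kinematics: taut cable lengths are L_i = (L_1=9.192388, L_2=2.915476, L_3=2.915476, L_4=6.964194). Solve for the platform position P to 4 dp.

(1.5000, 6.5000)

circle eqns → linear via eq_j − eq_1; set c_j = A_j·A_j − L_j²
c_1 = 64.0000+0.0000−84.5000 = -20.5000
8.0000·x − 16.0000·y = c_1−c_2 = -92.0000
16.0000·x − 8.0000·y = c_1−c_3 = -28.0000
0.0000·x − 8.0000·y = c_1−c_4 = -52.0000
solve first two rows → x=1.5000, y=6.5000
check cable 4: ‖A_4−P‖² = 48.5000 ≈ L_4² = 48.5000 ✓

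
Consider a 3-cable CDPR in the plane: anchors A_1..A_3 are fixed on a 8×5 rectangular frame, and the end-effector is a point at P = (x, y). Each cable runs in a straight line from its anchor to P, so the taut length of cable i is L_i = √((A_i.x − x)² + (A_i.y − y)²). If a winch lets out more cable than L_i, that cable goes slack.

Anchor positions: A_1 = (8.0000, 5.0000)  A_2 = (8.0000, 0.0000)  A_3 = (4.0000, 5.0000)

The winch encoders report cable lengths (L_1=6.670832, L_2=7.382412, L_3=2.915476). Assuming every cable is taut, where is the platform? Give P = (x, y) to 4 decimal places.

(1.5000, 3.5000)

expand ‖A_i−P‖²=L_i² and subtract eq 1 (c_i ≔ ‖A_i‖²−L_i²)
c_1 = 64.0000+25.0000−44.5000 = 44.5000
eq1−eq2 → [0.0000  10.0000]·P = 35.0000
eq1−eq3 → [8.0000  0.0000]·P = 12.0000
2×2 solve → P = (1.5000, 3.5000)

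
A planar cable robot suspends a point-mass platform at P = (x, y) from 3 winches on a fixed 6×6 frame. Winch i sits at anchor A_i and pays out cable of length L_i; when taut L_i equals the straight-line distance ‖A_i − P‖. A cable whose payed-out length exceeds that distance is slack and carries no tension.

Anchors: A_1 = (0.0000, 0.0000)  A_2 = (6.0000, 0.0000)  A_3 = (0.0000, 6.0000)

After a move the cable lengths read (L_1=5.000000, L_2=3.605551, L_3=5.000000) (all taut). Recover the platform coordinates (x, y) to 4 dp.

each cable: (A_i−P)·(A_i−P) = L_i²; let c_i = ‖A_i‖²−L_i²
c_1 = 0.0000+0.0000−25.0000 = -25.0000
row 1: -12.0000x + 0.0000y = -48.0000  (c_2=23.0000)
row 2: 0.0000x − 12.0000y = -36.0000  (c_3=11.0000)
Cramer on rows 1–2 → x = 4.0000, y = 3.0000

(4.0000, 3.0000)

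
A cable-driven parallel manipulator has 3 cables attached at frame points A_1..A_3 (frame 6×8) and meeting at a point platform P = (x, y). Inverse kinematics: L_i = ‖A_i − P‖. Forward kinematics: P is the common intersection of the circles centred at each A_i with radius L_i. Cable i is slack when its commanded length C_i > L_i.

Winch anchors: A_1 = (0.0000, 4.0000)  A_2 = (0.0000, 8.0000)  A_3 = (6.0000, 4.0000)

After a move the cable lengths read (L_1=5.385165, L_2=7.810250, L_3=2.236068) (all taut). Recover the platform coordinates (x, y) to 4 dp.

(5.0000, 2.0000)

expand ‖A_i−P‖²=L_i² and subtract eq 1 (c_i ≔ ‖A_i‖²−L_i²)
c_1 = 0.0000+16.0000−29.0000 = -13.0000
eq1−eq2 → [0.0000  -8.0000]·P = -16.0000
eq1−eq3 → [-12.0000  0.0000]·P = -60.0000
2×2 solve → P = (5.0000, 2.0000)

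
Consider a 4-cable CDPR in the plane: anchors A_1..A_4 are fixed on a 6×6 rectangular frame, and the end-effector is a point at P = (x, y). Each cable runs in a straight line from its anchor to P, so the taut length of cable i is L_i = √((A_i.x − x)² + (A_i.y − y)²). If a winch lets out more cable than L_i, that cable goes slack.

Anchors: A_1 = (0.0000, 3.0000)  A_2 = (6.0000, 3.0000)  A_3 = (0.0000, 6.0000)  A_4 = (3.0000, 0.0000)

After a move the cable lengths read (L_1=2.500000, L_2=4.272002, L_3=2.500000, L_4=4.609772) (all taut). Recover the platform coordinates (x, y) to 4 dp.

each cable: (A_i−P)·(A_i−P) = L_i²; let c_i = ‖A_i‖²−L_i²
c_1 = 0.0000+9.0000−6.2500 = 2.7500
row 1: -12.0000x + 0.0000y = -24.0000  (c_2=26.7500)
row 2: 0.0000x − 6.0000y = -27.0000  (c_3=29.7500)
row 3: -6.0000x + 6.0000y = 15.0000  (c_4=-12.2500)
Cramer on rows 1–2 → x = 2.0000, y = 4.5000
check cable 4: ‖A_4−P‖² = 21.2500 ≈ L_4² = 21.2500 ✓

(2.0000, 4.5000)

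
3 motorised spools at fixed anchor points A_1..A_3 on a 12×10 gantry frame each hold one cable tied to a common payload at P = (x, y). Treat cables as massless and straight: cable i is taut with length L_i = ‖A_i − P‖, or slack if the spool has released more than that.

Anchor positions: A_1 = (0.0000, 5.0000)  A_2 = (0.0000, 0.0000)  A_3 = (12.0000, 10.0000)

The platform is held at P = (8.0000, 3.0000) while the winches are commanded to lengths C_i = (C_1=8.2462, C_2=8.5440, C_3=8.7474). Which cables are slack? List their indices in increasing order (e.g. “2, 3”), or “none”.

3

cable 1: L_1 = ‖A_1−P‖ = 8.2462;  C_1 = 8.2462 → taut
cable 2: L_2 = ‖A_2−P‖ = 8.5440;  C_2 = 8.5440 → taut
cable 3: L_3 = ‖A_3−P‖ = 8.0623;  C_3 = 8.7474 → slack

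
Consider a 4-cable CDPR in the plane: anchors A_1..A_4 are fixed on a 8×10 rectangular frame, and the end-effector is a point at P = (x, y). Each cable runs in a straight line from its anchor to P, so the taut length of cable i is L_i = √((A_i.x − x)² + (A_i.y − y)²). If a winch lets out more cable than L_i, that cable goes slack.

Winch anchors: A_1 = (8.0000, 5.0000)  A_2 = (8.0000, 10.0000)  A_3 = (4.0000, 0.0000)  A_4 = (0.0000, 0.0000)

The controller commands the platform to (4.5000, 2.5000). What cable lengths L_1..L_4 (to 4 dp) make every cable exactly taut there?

(4.3012, 8.2765, 2.5495, 5.1478)

L_1: Δ = A_1−P = (3.5000, 2.5000) → ‖Δ‖ = √18.5000 = 4.3012
L_2: Δ = A_2−P = (3.5000, 7.5000) → ‖Δ‖ = √68.5000 = 8.2765
L_3: Δ = A_3−P = (-0.5000, -2.5000) → ‖Δ‖ = √6.5000 = 2.5495
L_4: Δ = A_4−P = (-4.5000, -2.5000) → ‖Δ‖ = √26.5000 = 5.1478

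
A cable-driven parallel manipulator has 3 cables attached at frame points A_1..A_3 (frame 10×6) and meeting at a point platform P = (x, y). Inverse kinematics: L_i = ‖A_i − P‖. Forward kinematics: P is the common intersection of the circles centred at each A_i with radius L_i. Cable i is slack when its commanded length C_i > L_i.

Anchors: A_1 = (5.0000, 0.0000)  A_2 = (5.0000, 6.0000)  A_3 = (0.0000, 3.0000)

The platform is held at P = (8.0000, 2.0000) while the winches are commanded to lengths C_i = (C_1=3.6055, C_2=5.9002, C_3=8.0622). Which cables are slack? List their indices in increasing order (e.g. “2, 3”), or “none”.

i=1: geometric 3.6056 vs commanded 3.6055 ⇒ taut
i=2: geometric 5.0000 vs commanded 5.9002 ⇒ slack
i=3: geometric 8.0623 vs commanded 8.0622 ⇒ taut

2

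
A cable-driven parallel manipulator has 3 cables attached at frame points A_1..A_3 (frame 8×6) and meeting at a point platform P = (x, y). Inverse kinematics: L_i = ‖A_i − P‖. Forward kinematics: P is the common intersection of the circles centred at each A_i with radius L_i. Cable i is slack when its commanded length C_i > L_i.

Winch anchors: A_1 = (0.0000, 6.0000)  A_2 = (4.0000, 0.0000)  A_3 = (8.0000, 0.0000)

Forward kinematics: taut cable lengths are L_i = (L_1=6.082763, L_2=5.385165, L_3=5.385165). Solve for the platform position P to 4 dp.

(6.0000, 5.0000)

expand ‖A_i−P‖²=L_i² and subtract eq 1 (c_i ≔ ‖A_i‖²−L_i²)
c_1 = 0.0000+36.0000−37.0000 = -1.0000
eq1−eq2 → [-8.0000  12.0000]·P = 12.0000
eq1−eq3 → [-16.0000  12.0000]·P = -36.0000
2×2 solve → P = (6.0000, 5.0000)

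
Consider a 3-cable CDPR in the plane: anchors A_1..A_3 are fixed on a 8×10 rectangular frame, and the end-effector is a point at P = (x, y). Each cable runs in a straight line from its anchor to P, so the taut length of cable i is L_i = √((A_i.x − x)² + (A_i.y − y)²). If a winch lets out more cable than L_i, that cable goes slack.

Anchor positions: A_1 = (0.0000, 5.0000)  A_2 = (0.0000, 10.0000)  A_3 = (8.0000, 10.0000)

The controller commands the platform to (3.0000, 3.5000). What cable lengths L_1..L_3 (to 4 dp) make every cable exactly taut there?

(3.3541, 7.1589, 8.2006)

L_1: Δ = A_1−P = (-3.0000, 1.5000) → ‖Δ‖ = √11.2500 = 3.3541
L_2: Δ = A_2−P = (-3.0000, 6.5000) → ‖Δ‖ = √51.2500 = 7.1589
L_3: Δ = A_3−P = (5.0000, 6.5000) → ‖Δ‖ = √67.2500 = 8.2006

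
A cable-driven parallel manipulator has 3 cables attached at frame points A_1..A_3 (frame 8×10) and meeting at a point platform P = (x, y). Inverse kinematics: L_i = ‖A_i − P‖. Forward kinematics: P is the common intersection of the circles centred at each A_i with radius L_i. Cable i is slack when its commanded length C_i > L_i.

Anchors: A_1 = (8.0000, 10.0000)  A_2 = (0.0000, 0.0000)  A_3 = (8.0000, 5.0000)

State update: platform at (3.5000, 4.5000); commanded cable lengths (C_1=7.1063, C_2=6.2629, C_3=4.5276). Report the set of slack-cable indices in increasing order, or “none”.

cable 1: √((4.5000)²+(5.5000)²)=7.1063, C_1=7.1063: taut
cable 2: √((-3.5000)²+(-4.5000)²)=5.7009, C_2=6.2629: slack
cable 3: √((4.5000)²+(0.5000)²)=4.5277, C_3=4.5276: taut

2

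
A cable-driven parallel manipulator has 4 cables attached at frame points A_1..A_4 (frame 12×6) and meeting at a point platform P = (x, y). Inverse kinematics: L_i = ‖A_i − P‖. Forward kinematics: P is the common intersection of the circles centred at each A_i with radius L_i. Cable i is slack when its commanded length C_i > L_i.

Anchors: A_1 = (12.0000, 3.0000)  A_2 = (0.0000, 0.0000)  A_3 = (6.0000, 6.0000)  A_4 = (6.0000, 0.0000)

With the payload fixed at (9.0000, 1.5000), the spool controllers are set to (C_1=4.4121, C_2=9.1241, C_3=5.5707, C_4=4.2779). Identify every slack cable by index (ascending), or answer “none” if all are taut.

1, 3, 4

cable 1: √((3.0000)²+(1.5000)²)=3.3541, C_1=4.4121: slack
cable 2: √((-9.0000)²+(-1.5000)²)=9.1241, C_2=9.1241: taut
cable 3: √((-3.0000)²+(4.5000)²)=5.4083, C_3=5.5707: slack
cable 4: √((-3.0000)²+(-1.5000)²)=3.3541, C_4=4.2779: slack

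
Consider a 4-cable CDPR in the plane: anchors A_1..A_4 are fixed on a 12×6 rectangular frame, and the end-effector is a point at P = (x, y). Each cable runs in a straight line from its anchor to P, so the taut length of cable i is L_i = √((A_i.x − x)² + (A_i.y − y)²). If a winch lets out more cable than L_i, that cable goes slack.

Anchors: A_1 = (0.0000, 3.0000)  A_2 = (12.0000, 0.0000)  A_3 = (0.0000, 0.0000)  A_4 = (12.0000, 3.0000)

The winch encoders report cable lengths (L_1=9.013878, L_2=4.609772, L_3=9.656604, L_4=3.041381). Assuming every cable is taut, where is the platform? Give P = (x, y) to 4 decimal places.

(9.0000, 3.5000)

circle eqns → linear via eq_j − eq_1; set c_j = A_j·A_j − L_j²
c_1 = 0.0000+9.0000−81.2500 = -72.2500
-24.0000·x + 6.0000·y = c_1−c_2 = -195.0000
0.0000·x + 6.0000·y = c_1−c_3 = 21.0000
-24.0000·x + 0.0000·y = c_1−c_4 = -216.0000
solve first two rows → x=9.0000, y=3.5000
check cable 4: ‖A_4−P‖² = 9.2500 ≈ L_4² = 9.2500 ✓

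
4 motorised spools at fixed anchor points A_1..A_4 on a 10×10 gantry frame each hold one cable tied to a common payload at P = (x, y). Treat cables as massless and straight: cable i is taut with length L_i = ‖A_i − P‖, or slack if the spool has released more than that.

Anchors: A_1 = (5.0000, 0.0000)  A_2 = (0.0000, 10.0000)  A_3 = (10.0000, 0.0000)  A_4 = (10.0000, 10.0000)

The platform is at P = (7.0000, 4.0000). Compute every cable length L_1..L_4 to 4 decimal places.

(4.4721, 9.2195, 5.0000, 6.7082)

L_1: Δ = A_1−P = (-2.0000, -4.0000) → ‖Δ‖ = √20.0000 = 4.4721
L_2: Δ = A_2−P = (-7.0000, 6.0000) → ‖Δ‖ = √85.0000 = 9.2195
L_3: Δ = A_3−P = (3.0000, -4.0000) → ‖Δ‖ = √25.0000 = 5.0000
L_4: Δ = A_4−P = (3.0000, 6.0000) → ‖Δ‖ = √45.0000 = 6.7082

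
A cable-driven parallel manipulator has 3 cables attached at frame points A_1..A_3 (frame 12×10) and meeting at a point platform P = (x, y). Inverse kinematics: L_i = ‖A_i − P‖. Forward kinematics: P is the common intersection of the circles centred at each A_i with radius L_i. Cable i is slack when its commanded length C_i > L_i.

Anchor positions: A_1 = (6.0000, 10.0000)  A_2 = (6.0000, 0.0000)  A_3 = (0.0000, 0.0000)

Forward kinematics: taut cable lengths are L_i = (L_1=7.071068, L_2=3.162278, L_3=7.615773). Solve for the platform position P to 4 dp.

circle eqns → linear via eq_j − eq_1; set k_j = A_j·A_j − L_j²
k_1 = 36.0000+100.0000−50.0000 = 86.0000
0.0000·x + 20.0000·y = k_1−k_2 = 60.0000
12.0000·x + 20.0000·y = k_1−k_3 = 144.0000
solve first two rows → x=7.0000, y=3.0000

(7.0000, 3.0000)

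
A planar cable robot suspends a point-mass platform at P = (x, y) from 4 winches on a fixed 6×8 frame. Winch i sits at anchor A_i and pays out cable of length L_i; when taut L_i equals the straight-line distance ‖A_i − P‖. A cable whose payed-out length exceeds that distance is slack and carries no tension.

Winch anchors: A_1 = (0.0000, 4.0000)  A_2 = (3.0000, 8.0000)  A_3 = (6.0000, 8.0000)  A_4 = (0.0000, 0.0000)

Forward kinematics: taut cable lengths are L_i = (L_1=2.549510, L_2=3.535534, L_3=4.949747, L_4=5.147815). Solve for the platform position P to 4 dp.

(2.5000, 4.5000)

expand ‖A_i−P‖²=L_i² and subtract eq 1 (k_i ≔ ‖A_i‖²−L_i²)
k_1 = 0.0000+16.0000−6.5000 = 9.5000
eq1−eq2 → [-6.0000  -8.0000]·P = -51.0000
eq1−eq3 → [-12.0000  -8.0000]·P = -66.0000
eq1−eq4 → [0.0000  8.0000]·P = 36.0000
2×2 solve → P = (2.5000, 4.5000)
check cable 4: ‖A_4−P‖² = 26.5000 ≈ L_4² = 26.5000 ✓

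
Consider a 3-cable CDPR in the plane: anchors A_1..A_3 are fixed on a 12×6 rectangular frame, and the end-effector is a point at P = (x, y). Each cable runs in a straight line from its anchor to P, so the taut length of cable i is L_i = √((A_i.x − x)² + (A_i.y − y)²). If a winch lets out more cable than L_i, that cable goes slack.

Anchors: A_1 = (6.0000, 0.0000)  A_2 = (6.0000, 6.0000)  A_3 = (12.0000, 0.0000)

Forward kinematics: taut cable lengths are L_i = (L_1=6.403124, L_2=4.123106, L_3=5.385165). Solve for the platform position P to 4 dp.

circle eqns → linear via eq_j − eq_1; set q_j = A_j·A_j − L_j²
q_1 = 36.0000+0.0000−41.0000 = -5.0000
0.0000·x − 12.0000·y = q_1−q_2 = -60.0000
-12.0000·x + 0.0000·y = q_1−q_3 = -120.0000
solve first two rows → x=10.0000, y=5.0000

(10.0000, 5.0000)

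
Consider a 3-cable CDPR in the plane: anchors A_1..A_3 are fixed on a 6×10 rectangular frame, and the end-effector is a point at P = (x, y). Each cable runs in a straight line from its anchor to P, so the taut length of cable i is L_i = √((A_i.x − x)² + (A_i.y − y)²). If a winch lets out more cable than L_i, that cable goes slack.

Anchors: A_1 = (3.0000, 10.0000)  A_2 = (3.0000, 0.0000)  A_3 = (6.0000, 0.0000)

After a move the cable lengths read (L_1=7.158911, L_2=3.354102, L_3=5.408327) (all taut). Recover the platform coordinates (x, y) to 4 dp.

(1.5000, 3.0000)

expand ‖A_i−P‖²=L_i² and subtract eq 1 (k_i ≔ ‖A_i‖²−L_i²)
k_1 = 9.0000+100.0000−51.2500 = 57.7500
eq1−eq2 → [0.0000  20.0000]·P = 60.0000
eq1−eq3 → [-6.0000  20.0000]·P = 51.0000
2×2 solve → P = (1.5000, 3.0000)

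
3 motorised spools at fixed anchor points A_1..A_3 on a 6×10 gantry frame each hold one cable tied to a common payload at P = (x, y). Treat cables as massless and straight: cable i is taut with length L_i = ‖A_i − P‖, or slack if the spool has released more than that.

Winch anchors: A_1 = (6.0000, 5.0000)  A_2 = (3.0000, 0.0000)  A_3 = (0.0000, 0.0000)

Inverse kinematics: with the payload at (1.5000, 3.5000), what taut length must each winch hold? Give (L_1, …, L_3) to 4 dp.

L_1 = √((6.0000−1.5000)² + (5.0000−3.5000)²) = 4.7434
L_2 = √((3.0000−1.5000)² + (0.0000−3.5000)²) = 3.8079
L_3 = √((0.0000−1.5000)² + (0.0000−3.5000)²) = 3.8079

(4.7434, 3.8079, 3.8079)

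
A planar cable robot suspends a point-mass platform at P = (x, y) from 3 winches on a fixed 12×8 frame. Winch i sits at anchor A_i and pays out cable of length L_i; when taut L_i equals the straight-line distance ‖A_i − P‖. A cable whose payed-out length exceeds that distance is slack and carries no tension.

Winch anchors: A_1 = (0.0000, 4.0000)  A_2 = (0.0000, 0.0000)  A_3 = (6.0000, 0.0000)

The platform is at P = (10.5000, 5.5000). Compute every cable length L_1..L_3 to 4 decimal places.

(10.6066, 11.8533, 7.1063)

L_1 = √((0.0000−10.5000)² + (4.0000−5.5000)²) = 10.6066
L_2 = √((0.0000−10.5000)² + (0.0000−5.5000)²) = 11.8533
L_3 = √((6.0000−10.5000)² + (0.0000−5.5000)²) = 7.1063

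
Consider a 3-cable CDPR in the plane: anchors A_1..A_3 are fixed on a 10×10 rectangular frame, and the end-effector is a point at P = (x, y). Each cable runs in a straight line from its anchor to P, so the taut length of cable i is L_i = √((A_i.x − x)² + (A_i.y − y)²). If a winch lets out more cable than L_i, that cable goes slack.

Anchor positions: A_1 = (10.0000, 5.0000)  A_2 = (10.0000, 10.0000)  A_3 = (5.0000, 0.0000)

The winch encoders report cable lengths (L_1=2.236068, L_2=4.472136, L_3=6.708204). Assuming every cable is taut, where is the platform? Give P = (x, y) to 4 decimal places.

(8.0000, 6.0000)

each cable: (A_i−P)·(A_i−P) = L_i²; let c_i = ‖A_i‖²−L_i²
c_1 = 100.0000+25.0000−5.0000 = 120.0000
row 1: 0.0000x − 10.0000y = -60.0000  (c_2=180.0000)
row 2: 10.0000x + 10.0000y = 140.0000  (c_3=-20.0000)
Cramer on rows 1–2 → x = 8.0000, y = 6.0000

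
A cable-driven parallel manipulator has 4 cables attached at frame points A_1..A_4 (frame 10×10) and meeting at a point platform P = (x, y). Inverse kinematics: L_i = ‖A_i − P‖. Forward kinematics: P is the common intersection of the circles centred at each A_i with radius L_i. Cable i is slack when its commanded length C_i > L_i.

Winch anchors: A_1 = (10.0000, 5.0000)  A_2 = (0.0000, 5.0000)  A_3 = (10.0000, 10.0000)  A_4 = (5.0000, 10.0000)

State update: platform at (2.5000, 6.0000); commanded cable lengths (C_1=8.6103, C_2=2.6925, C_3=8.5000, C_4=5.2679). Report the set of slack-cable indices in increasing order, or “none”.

cable 1: √((7.5000)²+(-1.0000)²)=7.5664, C_1=8.6103: slack
cable 2: √((-2.5000)²+(-1.0000)²)=2.6926, C_2=2.6925: taut
cable 3: √((7.5000)²+(4.0000)²)=8.5000, C_3=8.5000: taut
cable 4: √((2.5000)²+(4.0000)²)=4.7170, C_4=5.2679: slack

1, 4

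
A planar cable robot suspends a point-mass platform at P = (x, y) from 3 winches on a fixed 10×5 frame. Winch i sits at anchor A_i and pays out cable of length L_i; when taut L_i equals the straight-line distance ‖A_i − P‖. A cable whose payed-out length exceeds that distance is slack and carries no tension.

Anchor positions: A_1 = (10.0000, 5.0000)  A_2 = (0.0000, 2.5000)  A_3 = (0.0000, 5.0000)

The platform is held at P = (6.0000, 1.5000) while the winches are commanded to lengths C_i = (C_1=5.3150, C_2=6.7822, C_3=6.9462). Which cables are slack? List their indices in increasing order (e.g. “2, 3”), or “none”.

cable 1: √((4.0000)²+(3.5000)²)=5.3151, C_1=5.3150: taut
cable 2: √((-6.0000)²+(1.0000)²)=6.0828, C_2=6.7822: slack
cable 3: √((-6.0000)²+(3.5000)²)=6.9462, C_3=6.9462: taut

2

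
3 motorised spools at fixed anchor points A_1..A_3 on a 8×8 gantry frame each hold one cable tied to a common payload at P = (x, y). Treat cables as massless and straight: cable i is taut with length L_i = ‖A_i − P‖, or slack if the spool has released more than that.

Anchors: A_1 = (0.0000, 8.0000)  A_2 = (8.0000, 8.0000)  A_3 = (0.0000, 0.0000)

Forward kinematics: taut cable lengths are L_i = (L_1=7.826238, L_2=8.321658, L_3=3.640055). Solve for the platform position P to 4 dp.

circle eqns → linear via eq_j − eq_1; set k_j = A_j·A_j − L_j²
k_1 = 0.0000+64.0000−61.2500 = 2.7500
-16.0000·x + 0.0000·y = k_1−k_2 = -56.0000
0.0000·x + 16.0000·y = k_1−k_3 = 16.0000
solve first two rows → x=3.5000, y=1.0000

(3.5000, 1.0000)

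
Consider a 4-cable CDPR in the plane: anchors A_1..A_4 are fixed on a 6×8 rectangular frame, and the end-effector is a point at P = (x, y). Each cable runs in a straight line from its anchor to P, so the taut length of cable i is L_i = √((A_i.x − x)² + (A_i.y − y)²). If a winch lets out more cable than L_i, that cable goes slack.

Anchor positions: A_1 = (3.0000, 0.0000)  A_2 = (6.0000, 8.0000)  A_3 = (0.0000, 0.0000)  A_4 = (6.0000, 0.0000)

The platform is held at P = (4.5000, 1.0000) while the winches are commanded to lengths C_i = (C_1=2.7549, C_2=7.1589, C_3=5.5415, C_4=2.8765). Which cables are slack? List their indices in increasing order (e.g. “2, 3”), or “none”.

1, 3, 4

cable 1: L_1 = ‖A_1−P‖ = 1.8028;  C_1 = 2.7549 → slack
cable 2: L_2 = ‖A_2−P‖ = 7.1589;  C_2 = 7.1589 → taut
cable 3: L_3 = ‖A_3−P‖ = 4.6098;  C_3 = 5.5415 → slack
cable 4: L_4 = ‖A_4−P‖ = 1.8028;  C_4 = 2.8765 → slack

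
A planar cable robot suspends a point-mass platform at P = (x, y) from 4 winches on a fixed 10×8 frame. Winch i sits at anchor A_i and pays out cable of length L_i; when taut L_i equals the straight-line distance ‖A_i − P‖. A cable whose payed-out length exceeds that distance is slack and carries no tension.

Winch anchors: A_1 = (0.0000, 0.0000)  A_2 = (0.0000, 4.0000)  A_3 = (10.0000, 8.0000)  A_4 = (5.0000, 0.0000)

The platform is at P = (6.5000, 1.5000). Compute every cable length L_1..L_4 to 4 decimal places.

(6.6708, 6.9642, 7.3824, 2.1213)

cable 1: Δx=-6.5000, Δy=-1.5000; L_1 = √(Δx²+Δy²) = 6.6708
cable 2: Δx=-6.5000, Δy=2.5000; L_2 = √(Δx²+Δy²) = 6.9642
cable 3: Δx=3.5000, Δy=6.5000; L_3 = √(Δx²+Δy²) = 7.3824
cable 4: Δx=-1.5000, Δy=-1.5000; L_4 = √(Δx²+Δy²) = 2.1213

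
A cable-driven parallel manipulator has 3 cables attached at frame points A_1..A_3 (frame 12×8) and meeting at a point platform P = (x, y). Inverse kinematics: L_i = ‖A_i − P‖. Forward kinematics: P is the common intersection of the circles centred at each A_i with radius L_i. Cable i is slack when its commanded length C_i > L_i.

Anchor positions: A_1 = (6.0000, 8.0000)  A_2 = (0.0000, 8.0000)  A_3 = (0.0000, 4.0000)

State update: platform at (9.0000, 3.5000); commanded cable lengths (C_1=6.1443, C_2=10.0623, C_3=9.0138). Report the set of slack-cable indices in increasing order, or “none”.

1

i=1: geometric 5.4083 vs commanded 6.1443 ⇒ slack
i=2: geometric 10.0623 vs commanded 10.0623 ⇒ taut
i=3: geometric 9.0139 vs commanded 9.0138 ⇒ taut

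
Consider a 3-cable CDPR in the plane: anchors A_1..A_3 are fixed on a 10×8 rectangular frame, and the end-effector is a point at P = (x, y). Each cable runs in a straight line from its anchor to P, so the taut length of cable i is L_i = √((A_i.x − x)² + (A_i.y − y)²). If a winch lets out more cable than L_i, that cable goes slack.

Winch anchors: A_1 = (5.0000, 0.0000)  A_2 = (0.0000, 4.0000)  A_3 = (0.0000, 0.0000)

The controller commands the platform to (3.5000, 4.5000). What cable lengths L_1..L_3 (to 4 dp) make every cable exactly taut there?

(4.7434, 3.5355, 5.7009)

L_1 = √((5.0000−3.5000)² + (0.0000−4.5000)²) = 4.7434
L_2 = √((0.0000−3.5000)² + (4.0000−4.5000)²) = 3.5355
L_3 = √((0.0000−3.5000)² + (0.0000−4.5000)²) = 5.7009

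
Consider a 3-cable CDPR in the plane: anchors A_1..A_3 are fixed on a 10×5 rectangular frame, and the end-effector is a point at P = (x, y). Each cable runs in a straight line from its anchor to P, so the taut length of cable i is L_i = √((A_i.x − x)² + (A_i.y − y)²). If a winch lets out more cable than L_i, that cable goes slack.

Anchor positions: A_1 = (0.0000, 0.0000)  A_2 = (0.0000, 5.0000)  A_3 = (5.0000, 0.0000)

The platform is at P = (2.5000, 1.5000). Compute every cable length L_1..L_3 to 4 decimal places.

(2.9155, 4.3012, 2.9155)

L_1 = √((0.0000−2.5000)² + (0.0000−1.5000)²) = 2.9155
L_2 = √((0.0000−2.5000)² + (5.0000−1.5000)²) = 4.3012
L_3 = √((5.0000−2.5000)² + (0.0000−1.5000)²) = 2.9155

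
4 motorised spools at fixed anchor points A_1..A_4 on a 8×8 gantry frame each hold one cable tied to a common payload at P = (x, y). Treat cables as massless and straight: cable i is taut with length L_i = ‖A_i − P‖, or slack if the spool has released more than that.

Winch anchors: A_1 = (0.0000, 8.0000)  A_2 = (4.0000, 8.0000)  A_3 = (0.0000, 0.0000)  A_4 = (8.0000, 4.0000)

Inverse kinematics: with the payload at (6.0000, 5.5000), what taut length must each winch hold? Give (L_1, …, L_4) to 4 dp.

(6.5000, 3.2016, 8.1394, 2.5000)

cable 1: Δx=-6.0000, Δy=2.5000; L_1 = √(Δx²+Δy²) = 6.5000
cable 2: Δx=-2.0000, Δy=2.5000; L_2 = √(Δx²+Δy²) = 3.2016
cable 3: Δx=-6.0000, Δy=-5.5000; L_3 = √(Δx²+Δy²) = 8.1394
cable 4: Δx=2.0000, Δy=-1.5000; L_4 = √(Δx²+Δy²) = 2.5000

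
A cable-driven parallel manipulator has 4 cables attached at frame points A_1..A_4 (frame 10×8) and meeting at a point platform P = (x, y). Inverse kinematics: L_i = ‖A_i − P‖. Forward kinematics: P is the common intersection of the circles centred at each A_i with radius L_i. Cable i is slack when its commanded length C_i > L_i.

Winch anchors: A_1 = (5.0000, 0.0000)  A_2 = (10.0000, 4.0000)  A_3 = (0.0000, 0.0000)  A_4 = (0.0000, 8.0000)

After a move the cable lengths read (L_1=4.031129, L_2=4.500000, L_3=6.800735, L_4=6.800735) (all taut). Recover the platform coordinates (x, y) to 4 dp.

circle eqns → linear via eq_j − eq_1; set k_j = A_j·A_j − L_j²
k_1 = 25.0000+0.0000−16.2500 = 8.7500
-10.0000·x − 8.0000·y = k_1−k_2 = -87.0000
10.0000·x + 0.0000·y = k_1−k_3 = 55.0000
10.0000·x − 16.0000·y = k_1−k_4 = -9.0000
solve first two rows → x=5.5000, y=4.0000
check cable 4: ‖A_4−P‖² = 46.2500 ≈ L_4² = 46.2500 ✓

(5.5000, 4.0000)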